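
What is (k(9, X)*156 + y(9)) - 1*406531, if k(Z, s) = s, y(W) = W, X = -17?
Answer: -409174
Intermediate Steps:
(k(9, X)*156 + y(9)) - 1*406531 = (-17*156 + 9) - 1*406531 = (-2652 + 9) - 406531 = -2643 - 406531 = -409174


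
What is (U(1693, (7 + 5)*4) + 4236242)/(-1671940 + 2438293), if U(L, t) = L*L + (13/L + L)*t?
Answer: 4054032613/432478543 ≈ 9.3739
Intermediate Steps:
U(L, t) = L**2 + t*(L + 13/L) (U(L, t) = L**2 + (L + 13/L)*t = L**2 + t*(L + 13/L))
(U(1693, (7 + 5)*4) + 4236242)/(-1671940 + 2438293) = ((13*((7 + 5)*4) + 1693**2*(1693 + (7 + 5)*4))/1693 + 4236242)/(-1671940 + 2438293) = ((13*(12*4) + 2866249*(1693 + 12*4))/1693 + 4236242)/766353 = ((13*48 + 2866249*(1693 + 48))/1693 + 4236242)*(1/766353) = ((624 + 2866249*1741)/1693 + 4236242)*(1/766353) = ((624 + 4990139509)/1693 + 4236242)*(1/766353) = ((1/1693)*4990140133 + 4236242)*(1/766353) = (4990140133/1693 + 4236242)*(1/766353) = (12162097839/1693)*(1/766353) = 4054032613/432478543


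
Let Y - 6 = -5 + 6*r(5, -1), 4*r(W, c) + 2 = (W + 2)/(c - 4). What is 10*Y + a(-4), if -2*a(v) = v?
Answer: -39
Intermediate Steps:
r(W, c) = -1/2 + (2 + W)/(4*(-4 + c)) (r(W, c) = -1/2 + ((W + 2)/(c - 4))/4 = -1/2 + ((2 + W)/(-4 + c))/4 = -1/2 + (2 + W)/(4*(-4 + c)))
a(v) = -v/2
Y = -41/10 (Y = 6 + (-5 + 6*((10 + 5 - 2*(-1))/(4*(-4 - 1)))) = 6 + (-5 + 6*((1/4)*(10 + 5 + 2)/(-5))) = 6 + (-5 + 6*((1/4)*(-1/5)*17)) = 6 + (-5 + 6*(-17/20)) = 6 + (-5 - 51/10) = 6 - 101/10 = -41/10 ≈ -4.1000)
10*Y + a(-4) = 10*(-41/10) - 1/2*(-4) = -41 + 2 = -39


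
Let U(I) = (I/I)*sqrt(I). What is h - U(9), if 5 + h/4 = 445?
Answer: 1757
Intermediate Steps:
h = 1760 (h = -20 + 4*445 = -20 + 1780 = 1760)
U(I) = sqrt(I) (U(I) = 1*sqrt(I) = sqrt(I))
h - U(9) = 1760 - sqrt(9) = 1760 - 1*3 = 1760 - 3 = 1757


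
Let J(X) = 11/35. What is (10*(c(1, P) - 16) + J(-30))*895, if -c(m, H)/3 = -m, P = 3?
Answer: -812481/7 ≈ -1.1607e+5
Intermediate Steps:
c(m, H) = 3*m (c(m, H) = -(-3)*m = 3*m)
J(X) = 11/35 (J(X) = 11*(1/35) = 11/35)
(10*(c(1, P) - 16) + J(-30))*895 = (10*(3*1 - 16) + 11/35)*895 = (10*(3 - 16) + 11/35)*895 = (10*(-13) + 11/35)*895 = (-130 + 11/35)*895 = -4539/35*895 = -812481/7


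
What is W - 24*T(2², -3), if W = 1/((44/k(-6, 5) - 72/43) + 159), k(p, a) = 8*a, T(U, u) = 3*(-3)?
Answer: 14714998/68123 ≈ 216.01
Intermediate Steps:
T(U, u) = -9
W = 430/68123 (W = 1/((44/((8*5)) - 72/43) + 159) = 1/((44/40 - 72*1/43) + 159) = 1/((44*(1/40) - 72/43) + 159) = 1/((11/10 - 72/43) + 159) = 1/(-247/430 + 159) = 1/(68123/430) = 430/68123 ≈ 0.0063121)
W - 24*T(2², -3) = 430/68123 - 24*(-9) = 430/68123 + 216 = 14714998/68123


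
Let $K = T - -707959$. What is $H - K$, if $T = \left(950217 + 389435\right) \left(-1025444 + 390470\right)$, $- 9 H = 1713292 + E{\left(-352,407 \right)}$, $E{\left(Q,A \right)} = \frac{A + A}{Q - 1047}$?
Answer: $\frac{3570149891165635}{4197} \approx 8.5064 \cdot 10^{11}$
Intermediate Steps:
$E{\left(Q,A \right)} = \frac{2 A}{-1047 + Q}$
$H = - \frac{798964898}{4197}$ ($H = - \frac{1713292 + 2 \cdot 407 \frac{1}{-1047 - 352}}{9} = - \frac{1713292 + 2 \cdot 407 \frac{1}{-1399}}{9} = - \frac{1713292 + 2 \cdot 407 \left(- \frac{1}{1399}\right)}{9} = - \frac{1713292 - \frac{814}{1399}}{9} = \left(- \frac{1}{9}\right) \frac{2396894694}{1399} = - \frac{798964898}{4197} \approx -1.9037 \cdot 10^{5}$)
$T = -850644189048$ ($T = 1339652 \left(-634974\right) = -850644189048$)
$K = -850643481089$ ($K = -850644189048 - -707959 = -850644189048 + 707959 = -850643481089$)
$H - K = - \frac{798964898}{4197} - -850643481089 = - \frac{798964898}{4197} + 850643481089 = \frac{3570149891165635}{4197}$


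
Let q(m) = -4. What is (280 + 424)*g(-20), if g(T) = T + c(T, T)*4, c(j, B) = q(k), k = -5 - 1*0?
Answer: -25344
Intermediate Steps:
k = -5 (k = -5 + 0 = -5)
c(j, B) = -4
g(T) = -16 + T (g(T) = T - 4*4 = T - 16 = -16 + T)
(280 + 424)*g(-20) = (280 + 424)*(-16 - 20) = 704*(-36) = -25344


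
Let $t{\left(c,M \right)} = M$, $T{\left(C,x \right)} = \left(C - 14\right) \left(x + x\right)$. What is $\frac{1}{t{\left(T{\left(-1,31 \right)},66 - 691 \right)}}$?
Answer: $- \frac{1}{625} \approx -0.0016$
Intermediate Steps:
$T{\left(C,x \right)} = 2 x \left(-14 + C\right)$ ($T{\left(C,x \right)} = \left(-14 + C\right) 2 x = 2 x \left(-14 + C\right)$)
$\frac{1}{t{\left(T{\left(-1,31 \right)},66 - 691 \right)}} = \frac{1}{66 - 691} = \frac{1}{-625} = - \frac{1}{625}$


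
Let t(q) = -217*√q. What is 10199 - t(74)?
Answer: 10199 + 217*√74 ≈ 12066.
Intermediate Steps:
10199 - t(74) = 10199 - (-217)*√74 = 10199 + 217*√74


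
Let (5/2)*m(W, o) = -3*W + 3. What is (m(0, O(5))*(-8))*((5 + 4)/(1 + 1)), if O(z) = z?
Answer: -216/5 ≈ -43.200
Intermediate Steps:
m(W, o) = 6/5 - 6*W/5 (m(W, o) = 2*(-3*W + 3)/5 = 2*(3 - 3*W)/5 = 6/5 - 6*W/5)
(m(0, O(5))*(-8))*((5 + 4)/(1 + 1)) = ((6/5 - 6/5*0)*(-8))*((5 + 4)/(1 + 1)) = ((6/5 + 0)*(-8))*(9/2) = ((6/5)*(-8))*(9*(½)) = -48/5*9/2 = -216/5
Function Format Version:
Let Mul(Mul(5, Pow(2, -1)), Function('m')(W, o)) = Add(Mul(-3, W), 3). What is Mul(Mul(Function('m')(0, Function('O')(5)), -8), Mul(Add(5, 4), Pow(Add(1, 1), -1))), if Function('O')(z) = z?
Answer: Rational(-216, 5) ≈ -43.200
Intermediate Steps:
Function('m')(W, o) = Add(Rational(6, 5), Mul(Rational(-6, 5), W)) (Function('m')(W, o) = Mul(Rational(2, 5), Add(Mul(-3, W), 3)) = Mul(Rational(2, 5), Add(3, Mul(-3, W))) = Add(Rational(6, 5), Mul(Rational(-6, 5), W)))
Mul(Mul(Function('m')(0, Function('O')(5)), -8), Mul(Add(5, 4), Pow(Add(1, 1), -1))) = Mul(Mul(Add(Rational(6, 5), Mul(Rational(-6, 5), 0)), -8), Mul(Add(5, 4), Pow(Add(1, 1), -1))) = Mul(Mul(Add(Rational(6, 5), 0), -8), Mul(9, Pow(2, -1))) = Mul(Mul(Rational(6, 5), -8), Mul(9, Rational(1, 2))) = Mul(Rational(-48, 5), Rational(9, 2)) = Rational(-216, 5)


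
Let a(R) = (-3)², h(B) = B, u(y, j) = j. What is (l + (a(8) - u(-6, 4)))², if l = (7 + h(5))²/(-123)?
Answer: 24649/1681 ≈ 14.663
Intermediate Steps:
a(R) = 9
l = -48/41 (l = (7 + 5)²/(-123) = 12²*(-1/123) = 144*(-1/123) = -48/41 ≈ -1.1707)
(l + (a(8) - u(-6, 4)))² = (-48/41 + (9 - 1*4))² = (-48/41 + (9 - 4))² = (-48/41 + 5)² = (157/41)² = 24649/1681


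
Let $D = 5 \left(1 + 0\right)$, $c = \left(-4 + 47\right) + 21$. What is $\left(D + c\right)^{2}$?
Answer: $4761$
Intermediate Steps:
$c = 64$ ($c = 43 + 21 = 64$)
$D = 5$ ($D = 5 \cdot 1 = 5$)
$\left(D + c\right)^{2} = \left(5 + 64\right)^{2} = 69^{2} = 4761$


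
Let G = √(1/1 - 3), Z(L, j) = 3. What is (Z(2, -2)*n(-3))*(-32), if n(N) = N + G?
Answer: 288 - 96*I*√2 ≈ 288.0 - 135.76*I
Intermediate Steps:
G = I*√2 (G = √(1*1 - 3) = √(1 - 3) = √(-2) = I*√2 ≈ 1.4142*I)
n(N) = N + I*√2
(Z(2, -2)*n(-3))*(-32) = (3*(-3 + I*√2))*(-32) = (-9 + 3*I*√2)*(-32) = 288 - 96*I*√2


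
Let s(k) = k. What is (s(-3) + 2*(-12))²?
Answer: 729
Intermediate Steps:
(s(-3) + 2*(-12))² = (-3 + 2*(-12))² = (-3 - 24)² = (-27)² = 729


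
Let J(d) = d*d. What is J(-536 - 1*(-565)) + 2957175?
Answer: 2958016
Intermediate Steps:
J(d) = d**2
J(-536 - 1*(-565)) + 2957175 = (-536 - 1*(-565))**2 + 2957175 = (-536 + 565)**2 + 2957175 = 29**2 + 2957175 = 841 + 2957175 = 2958016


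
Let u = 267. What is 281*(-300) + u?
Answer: -84033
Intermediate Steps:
281*(-300) + u = 281*(-300) + 267 = -84300 + 267 = -84033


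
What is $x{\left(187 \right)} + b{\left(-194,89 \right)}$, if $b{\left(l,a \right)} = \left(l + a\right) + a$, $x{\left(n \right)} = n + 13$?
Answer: $184$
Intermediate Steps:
$x{\left(n \right)} = 13 + n$
$b{\left(l,a \right)} = l + 2 a$ ($b{\left(l,a \right)} = \left(a + l\right) + a = l + 2 a$)
$x{\left(187 \right)} + b{\left(-194,89 \right)} = \left(13 + 187\right) + \left(-194 + 2 \cdot 89\right) = 200 + \left(-194 + 178\right) = 200 - 16 = 184$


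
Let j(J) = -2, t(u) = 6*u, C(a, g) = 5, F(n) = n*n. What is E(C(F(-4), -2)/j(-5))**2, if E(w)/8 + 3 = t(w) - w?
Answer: 15376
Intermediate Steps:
F(n) = n**2
E(w) = -24 + 40*w (E(w) = -24 + 8*(6*w - w) = -24 + 8*(5*w) = -24 + 40*w)
E(C(F(-4), -2)/j(-5))**2 = (-24 + 40*(5/(-2)))**2 = (-24 + 40*(5*(-1/2)))**2 = (-24 + 40*(-5/2))**2 = (-24 - 100)**2 = (-124)**2 = 15376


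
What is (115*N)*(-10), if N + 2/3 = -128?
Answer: 443900/3 ≈ 1.4797e+5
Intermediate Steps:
N = -386/3 (N = -2/3 - 128 = -386/3 ≈ -128.67)
(115*N)*(-10) = (115*(-386/3))*(-10) = -44390/3*(-10) = 443900/3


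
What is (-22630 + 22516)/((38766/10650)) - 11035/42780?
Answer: -24585437/778596 ≈ -31.577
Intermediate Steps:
(-22630 + 22516)/((38766/10650)) - 11035/42780 = -114/(38766*(1/10650)) - 11035*1/42780 = -114/91/25 - 2207/8556 = -114*25/91 - 2207/8556 = -2850/91 - 2207/8556 = -24585437/778596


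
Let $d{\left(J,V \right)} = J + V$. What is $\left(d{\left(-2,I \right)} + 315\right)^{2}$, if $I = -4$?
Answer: $95481$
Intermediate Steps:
$\left(d{\left(-2,I \right)} + 315\right)^{2} = \left(\left(-2 - 4\right) + 315\right)^{2} = \left(-6 + 315\right)^{2} = 309^{2} = 95481$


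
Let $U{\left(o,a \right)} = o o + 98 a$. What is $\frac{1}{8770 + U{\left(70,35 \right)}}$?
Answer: $\frac{1}{17100} \approx 5.848 \cdot 10^{-5}$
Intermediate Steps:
$U{\left(o,a \right)} = o^{2} + 98 a$
$\frac{1}{8770 + U{\left(70,35 \right)}} = \frac{1}{8770 + \left(70^{2} + 98 \cdot 35\right)} = \frac{1}{8770 + \left(4900 + 3430\right)} = \frac{1}{8770 + 8330} = \frac{1}{17100}$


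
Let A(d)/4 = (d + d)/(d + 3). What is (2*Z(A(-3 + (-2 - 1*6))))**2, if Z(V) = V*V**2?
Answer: 7086244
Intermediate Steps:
A(d) = 8*d/(3 + d) (A(d) = 4*((d + d)/(d + 3)) = 4*((2*d)/(3 + d)) = 4*(2*d/(3 + d)) = 8*d/(3 + d))
Z(V) = V**3
(2*Z(A(-3 + (-2 - 1*6))))**2 = (2*(8*(-3 + (-2 - 1*6))/(3 + (-3 + (-2 - 1*6))))**3)**2 = (2*(8*(-3 + (-2 - 6))/(3 + (-3 + (-2 - 6))))**3)**2 = (2*(8*(-3 - 8)/(3 + (-3 - 8)))**3)**2 = (2*(8*(-11)/(3 - 11))**3)**2 = (2*(8*(-11)/(-8))**3)**2 = (2*(8*(-11)*(-1/8))**3)**2 = (2*11**3)**2 = (2*1331)**2 = 2662**2 = 7086244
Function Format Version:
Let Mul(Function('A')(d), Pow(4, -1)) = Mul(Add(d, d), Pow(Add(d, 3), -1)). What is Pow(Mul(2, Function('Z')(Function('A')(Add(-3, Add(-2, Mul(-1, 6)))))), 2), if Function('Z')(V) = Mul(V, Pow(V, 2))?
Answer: 7086244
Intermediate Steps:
Function('A')(d) = Mul(8, d, Pow(Add(3, d), -1)) (Function('A')(d) = Mul(4, Mul(Add(d, d), Pow(Add(d, 3), -1))) = Mul(4, Mul(Mul(2, d), Pow(Add(3, d), -1))) = Mul(4, Mul(2, d, Pow(Add(3, d), -1))) = Mul(8, d, Pow(Add(3, d), -1)))
Function('Z')(V) = Pow(V, 3)
Pow(Mul(2, Function('Z')(Function('A')(Add(-3, Add(-2, Mul(-1, 6)))))), 2) = Pow(Mul(2, Pow(Mul(8, Add(-3, Add(-2, Mul(-1, 6))), Pow(Add(3, Add(-3, Add(-2, Mul(-1, 6)))), -1)), 3)), 2) = Pow(Mul(2, Pow(Mul(8, Add(-3, Add(-2, -6)), Pow(Add(3, Add(-3, Add(-2, -6))), -1)), 3)), 2) = Pow(Mul(2, Pow(Mul(8, Add(-3, -8), Pow(Add(3, Add(-3, -8)), -1)), 3)), 2) = Pow(Mul(2, Pow(Mul(8, -11, Pow(Add(3, -11), -1)), 3)), 2) = Pow(Mul(2, Pow(Mul(8, -11, Pow(-8, -1)), 3)), 2) = Pow(Mul(2, Pow(Mul(8, -11, Rational(-1, 8)), 3)), 2) = Pow(Mul(2, Pow(11, 3)), 2) = Pow(Mul(2, 1331), 2) = Pow(2662, 2) = 7086244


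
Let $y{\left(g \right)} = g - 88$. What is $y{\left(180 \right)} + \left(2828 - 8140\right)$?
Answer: $-5220$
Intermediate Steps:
$y{\left(g \right)} = -88 + g$
$y{\left(180 \right)} + \left(2828 - 8140\right) = \left(-88 + 180\right) + \left(2828 - 8140\right) = 92 - 5312 = -5220$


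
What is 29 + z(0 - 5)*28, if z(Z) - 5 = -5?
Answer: 29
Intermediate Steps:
z(Z) = 0 (z(Z) = 5 - 5 = 0)
29 + z(0 - 5)*28 = 29 + 0*28 = 29 + 0 = 29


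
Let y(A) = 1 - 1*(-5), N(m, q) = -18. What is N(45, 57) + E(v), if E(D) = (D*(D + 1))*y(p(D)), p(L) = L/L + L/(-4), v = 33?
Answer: 6714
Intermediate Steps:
p(L) = 1 - L/4 (p(L) = 1 + L*(-1/4) = 1 - L/4)
y(A) = 6 (y(A) = 1 + 5 = 6)
E(D) = 6*D*(1 + D) (E(D) = (D*(D + 1))*6 = (D*(1 + D))*6 = 6*D*(1 + D))
N(45, 57) + E(v) = -18 + 6*33*(1 + 33) = -18 + 6*33*34 = -18 + 6732 = 6714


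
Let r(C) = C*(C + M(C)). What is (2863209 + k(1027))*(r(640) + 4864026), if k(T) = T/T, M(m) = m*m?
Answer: 765672820939460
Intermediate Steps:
M(m) = m**2
k(T) = 1
r(C) = C*(C + C**2)
(2863209 + k(1027))*(r(640) + 4864026) = (2863209 + 1)*(640**2*(1 + 640) + 4864026) = 2863210*(409600*641 + 4864026) = 2863210*(262553600 + 4864026) = 2863210*267417626 = 765672820939460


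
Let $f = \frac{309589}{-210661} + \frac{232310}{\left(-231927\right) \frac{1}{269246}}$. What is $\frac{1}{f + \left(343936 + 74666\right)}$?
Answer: $\frac{48857973747}{7275436106003831} \approx 6.7155 \cdot 10^{-6}$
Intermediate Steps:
$f = - \frac{13176609420437863}{48857973747}$ ($f = 309589 \left(- \frac{1}{210661}\right) + \frac{232310}{\left(-231927\right) \frac{1}{269246}} = - \frac{309589}{210661} + \frac{232310}{- \frac{231927}{269246}} = - \frac{309589}{210661} + 232310 \left(- \frac{269246}{231927}\right) = - \frac{309589}{210661} - \frac{62548538260}{231927} = - \frac{13176609420437863}{48857973747} \approx -2.6969 \cdot 10^{5}$)
$\frac{1}{f + \left(343936 + 74666\right)} = \frac{1}{- \frac{13176609420437863}{48857973747} + \left(343936 + 74666\right)} = \frac{1}{- \frac{13176609420437863}{48857973747} + 418602} = \frac{1}{\frac{7275436106003831}{48857973747}} = \frac{48857973747}{7275436106003831}$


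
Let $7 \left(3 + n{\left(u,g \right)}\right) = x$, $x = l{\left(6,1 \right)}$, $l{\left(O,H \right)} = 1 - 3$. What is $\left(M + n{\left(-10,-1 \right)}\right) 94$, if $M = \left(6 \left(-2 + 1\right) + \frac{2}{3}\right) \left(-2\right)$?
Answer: $\frac{14570}{21} \approx 693.81$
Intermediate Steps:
$l{\left(O,H \right)} = -2$
$x = -2$
$n{\left(u,g \right)} = - \frac{23}{7}$ ($n{\left(u,g \right)} = -3 + \frac{1}{7} \left(-2\right) = -3 - \frac{2}{7} = - \frac{23}{7}$)
$M = \frac{32}{3}$ ($M = \left(6 \left(-1\right) + 2 \cdot \frac{1}{3}\right) \left(-2\right) = \left(-6 + \frac{2}{3}\right) \left(-2\right) = \left(- \frac{16}{3}\right) \left(-2\right) = \frac{32}{3} \approx 10.667$)
$\left(M + n{\left(-10,-1 \right)}\right) 94 = \left(\frac{32}{3} - \frac{23}{7}\right) 94 = \frac{155}{21} \cdot 94 = \frac{14570}{21}$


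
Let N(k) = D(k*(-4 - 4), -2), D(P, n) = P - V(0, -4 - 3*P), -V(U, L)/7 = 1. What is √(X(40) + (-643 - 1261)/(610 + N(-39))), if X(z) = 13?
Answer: √9450717/929 ≈ 3.3092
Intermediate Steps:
V(U, L) = -7 (V(U, L) = -7*1 = -7)
D(P, n) = 7 + P (D(P, n) = P - 1*(-7) = P + 7 = 7 + P)
N(k) = 7 - 8*k (N(k) = 7 + k*(-4 - 4) = 7 + k*(-8) = 7 - 8*k)
√(X(40) + (-643 - 1261)/(610 + N(-39))) = √(13 + (-643 - 1261)/(610 + (7 - 8*(-39)))) = √(13 - 1904/(610 + (7 + 312))) = √(13 - 1904/(610 + 319)) = √(13 - 1904/929) = √(10173/929) = √9450717/929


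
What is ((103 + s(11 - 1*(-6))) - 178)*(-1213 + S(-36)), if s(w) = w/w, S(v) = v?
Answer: 92426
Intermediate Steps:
s(w) = 1
((103 + s(11 - 1*(-6))) - 178)*(-1213 + S(-36)) = ((103 + 1) - 178)*(-1213 - 36) = (104 - 178)*(-1249) = -74*(-1249) = 92426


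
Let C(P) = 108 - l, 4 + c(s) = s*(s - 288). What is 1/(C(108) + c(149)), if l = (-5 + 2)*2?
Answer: -1/20601 ≈ -4.8541e-5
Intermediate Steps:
c(s) = -4 + s*(-288 + s) (c(s) = -4 + s*(s - 288) = -4 + s*(-288 + s))
l = -6 (l = -3*2 = -6)
C(P) = 114 (C(P) = 108 - 1*(-6) = 108 + 6 = 114)
1/(C(108) + c(149)) = 1/(114 + (-4 + 149**2 - 288*149)) = 1/(114 + (-4 + 22201 - 42912)) = 1/(114 - 20715) = 1/(-20601) = -1/20601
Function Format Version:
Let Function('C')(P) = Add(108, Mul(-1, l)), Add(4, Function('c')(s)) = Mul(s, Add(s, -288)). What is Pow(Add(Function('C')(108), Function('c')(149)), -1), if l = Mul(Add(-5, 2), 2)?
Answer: Rational(-1, 20601) ≈ -4.8541e-5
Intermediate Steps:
Function('c')(s) = Add(-4, Mul(s, Add(-288, s))) (Function('c')(s) = Add(-4, Mul(s, Add(s, -288))) = Add(-4, Mul(s, Add(-288, s))))
l = -6 (l = Mul(-3, 2) = -6)
Function('C')(P) = 114 (Function('C')(P) = Add(108, Mul(-1, -6)) = Add(108, 6) = 114)
Pow(Add(Function('C')(108), Function('c')(149)), -1) = Pow(Add(114, Add(-4, Pow(149, 2), Mul(-288, 149))), -1) = Pow(Add(114, Add(-4, 22201, -42912)), -1) = Pow(Add(114, -20715), -1) = Pow(-20601, -1) = Rational(-1, 20601)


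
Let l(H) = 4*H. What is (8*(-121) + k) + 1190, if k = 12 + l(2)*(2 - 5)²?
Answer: 306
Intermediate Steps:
k = 84 (k = 12 + (4*2)*(2 - 5)² = 12 + 8*(-3)² = 12 + 8*9 = 12 + 72 = 84)
(8*(-121) + k) + 1190 = (8*(-121) + 84) + 1190 = (-968 + 84) + 1190 = -884 + 1190 = 306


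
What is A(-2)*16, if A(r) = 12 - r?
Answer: 224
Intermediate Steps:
A(-2)*16 = (12 - 1*(-2))*16 = (12 + 2)*16 = 14*16 = 224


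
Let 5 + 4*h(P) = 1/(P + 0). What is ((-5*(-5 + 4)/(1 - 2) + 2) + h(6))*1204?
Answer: -30401/6 ≈ -5066.8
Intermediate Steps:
h(P) = -5/4 + 1/(4*P) (h(P) = -5/4 + 1/(4*(P + 0)) = -5/4 + 1/(4*P))
((-5*(-5 + 4)/(1 - 2) + 2) + h(6))*1204 = ((-5*(-5 + 4)/(1 - 2) + 2) + (¼)*(1 - 5*6)/6)*1204 = ((-(-5)/(-1) + 2) + (¼)*(⅙)*(1 - 30))*1204 = ((-(-5)*(-1) + 2) + (¼)*(⅙)*(-29))*1204 = ((-5*1 + 2) - 29/24)*1204 = ((-5 + 2) - 29/24)*1204 = (-3 - 29/24)*1204 = -101/24*1204 = -30401/6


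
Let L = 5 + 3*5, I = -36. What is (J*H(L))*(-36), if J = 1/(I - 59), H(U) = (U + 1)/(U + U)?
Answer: 189/950 ≈ 0.19895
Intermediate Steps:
L = 20 (L = 5 + 15 = 20)
H(U) = (1 + U)/(2*U) (H(U) = (1 + U)/((2*U)) = (1 + U)*(1/(2*U)) = (1 + U)/(2*U))
J = -1/95 (J = 1/(-36 - 59) = 1/(-95) = -1/95 ≈ -0.010526)
(J*H(L))*(-36) = -(1 + 20)/(190*20)*(-36) = -21/(190*20)*(-36) = -1/95*21/40*(-36) = -21/3800*(-36) = 189/950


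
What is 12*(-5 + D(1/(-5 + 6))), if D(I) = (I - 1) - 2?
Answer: -84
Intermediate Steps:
D(I) = -3 + I (D(I) = (-1 + I) - 2 = -3 + I)
12*(-5 + D(1/(-5 + 6))) = 12*(-5 + (-3 + 1/(-5 + 6))) = 12*(-5 + (-3 + 1/1)) = 12*(-5 + (-3 + 1)) = 12*(-5 - 2) = 12*(-7) = -84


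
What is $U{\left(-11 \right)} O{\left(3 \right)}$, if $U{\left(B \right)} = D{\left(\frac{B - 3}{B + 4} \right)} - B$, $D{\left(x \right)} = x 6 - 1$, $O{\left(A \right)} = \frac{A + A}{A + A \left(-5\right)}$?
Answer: $-11$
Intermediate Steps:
$O{\left(A \right)} = - \frac{1}{2}$ ($O{\left(A \right)} = \frac{2 A}{A - 5 A} = \frac{2 A}{\left(-4\right) A} = 2 A \left(- \frac{1}{4 A}\right) = - \frac{1}{2}$)
$D{\left(x \right)} = -1 + 6 x$ ($D{\left(x \right)} = 6 x - 1 = -1 + 6 x$)
$U{\left(B \right)} = -1 - B + \frac{6 \left(-3 + B\right)}{4 + B}$ ($U{\left(B \right)} = \left(-1 + 6 \frac{B - 3}{B + 4}\right) - B = \left(-1 + 6 \frac{-3 + B}{4 + B}\right) - B = \left(-1 + \frac{6 \left(-3 + B\right)}{4 + B}\right) - B = -1 - B + \frac{6 \left(-3 + B\right)}{4 + B}$)
$U{\left(-11 \right)} O{\left(3 \right)} = \frac{-22 - 11 - \left(-11\right)^{2}}{4 - 11} \left(- \frac{1}{2}\right) = \frac{-22 - 11 - 121}{-7} \left(- \frac{1}{2}\right) = - \frac{-22 - 11 - 121}{7} \left(- \frac{1}{2}\right) = \left(- \frac{1}{7}\right) \left(-154\right) \left(- \frac{1}{2}\right) = 22 \left(- \frac{1}{2}\right) = -11$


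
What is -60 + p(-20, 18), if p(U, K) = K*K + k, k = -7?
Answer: 257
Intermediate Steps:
p(U, K) = -7 + K² (p(U, K) = K*K - 7 = K² - 7 = -7 + K²)
-60 + p(-20, 18) = -60 + (-7 + 18²) = -60 + (-7 + 324) = -60 + 317 = 257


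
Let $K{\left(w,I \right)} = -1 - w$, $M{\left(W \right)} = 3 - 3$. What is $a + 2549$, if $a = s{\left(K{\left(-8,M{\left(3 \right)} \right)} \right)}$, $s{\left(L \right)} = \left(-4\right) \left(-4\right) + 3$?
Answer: $2568$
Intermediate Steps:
$M{\left(W \right)} = 0$
$s{\left(L \right)} = 19$ ($s{\left(L \right)} = 16 + 3 = 19$)
$a = 19$
$a + 2549 = 19 + 2549 = 2568$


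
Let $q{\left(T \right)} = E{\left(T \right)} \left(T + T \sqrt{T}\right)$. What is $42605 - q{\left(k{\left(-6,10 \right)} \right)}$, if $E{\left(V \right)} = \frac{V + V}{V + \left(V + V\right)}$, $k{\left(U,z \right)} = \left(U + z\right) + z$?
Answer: $\frac{127787}{3} - \frac{28 \sqrt{14}}{3} \approx 42561.0$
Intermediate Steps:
$k{\left(U,z \right)} = U + 2 z$
$E{\left(V \right)} = \frac{2}{3}$ ($E{\left(V \right)} = \frac{2 V}{V + 2 V} = \frac{2 V}{3 V} = 2 V \frac{1}{3 V} = \frac{2}{3}$)
$q{\left(T \right)} = \frac{2 T}{3} + \frac{2 T^{\frac{3}{2}}}{3}$ ($q{\left(T \right)} = \frac{2 \left(T + T \sqrt{T}\right)}{3} = \frac{2 \left(T + T^{\frac{3}{2}}\right)}{3} = \frac{2 T}{3} + \frac{2 T^{\frac{3}{2}}}{3}$)
$42605 - q{\left(k{\left(-6,10 \right)} \right)} = 42605 - \left(\frac{2 \left(-6 + 2 \cdot 10\right)}{3} + \frac{2 \left(-6 + 2 \cdot 10\right)^{\frac{3}{2}}}{3}\right) = 42605 - \left(\frac{2 \left(-6 + 20\right)}{3} + \frac{2 \left(-6 + 20\right)^{\frac{3}{2}}}{3}\right) = 42605 - \left(\frac{2}{3} \cdot 14 + \frac{2 \cdot 14^{\frac{3}{2}}}{3}\right) = 42605 - \left(\frac{28}{3} + \frac{2 \cdot 14 \sqrt{14}}{3}\right) = 42605 - \left(\frac{28}{3} + \frac{28 \sqrt{14}}{3}\right) = \frac{127787}{3} - \frac{28 \sqrt{14}}{3}$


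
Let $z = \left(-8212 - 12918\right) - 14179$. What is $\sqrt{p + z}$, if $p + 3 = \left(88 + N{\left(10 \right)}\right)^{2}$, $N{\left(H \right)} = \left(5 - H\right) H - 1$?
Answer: $i \sqrt{33943} \approx 184.24 i$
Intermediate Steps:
$z = -35309$ ($z = -21130 - 14179 = -35309$)
$N{\left(H \right)} = -1 + H \left(5 - H\right)$ ($N{\left(H \right)} = H \left(5 - H\right) - 1 = -1 + H \left(5 - H\right)$)
$p = 1366$ ($p = -3 + \left(88 - 51\right)^{2} = -3 + 37^{2} = -3 + 1369 = 1366$)
$\sqrt{p + z} = \sqrt{1366 - 35309} = \sqrt{-33943} = i \sqrt{33943}$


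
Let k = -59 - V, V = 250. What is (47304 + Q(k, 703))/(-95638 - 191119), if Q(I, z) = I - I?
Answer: -47304/286757 ≈ -0.16496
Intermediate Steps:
k = -309 (k = -59 - 1*250 = -59 - 250 = -309)
Q(I, z) = 0
(47304 + Q(k, 703))/(-95638 - 191119) = (47304 + 0)/(-95638 - 191119) = 47304/(-286757) = 47304*(-1/286757) = -47304/286757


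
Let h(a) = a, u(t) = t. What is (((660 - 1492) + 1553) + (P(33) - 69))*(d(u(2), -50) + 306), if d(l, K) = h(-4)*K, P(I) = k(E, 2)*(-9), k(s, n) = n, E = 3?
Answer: 320804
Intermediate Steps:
P(I) = -18 (P(I) = 2*(-9) = -18)
d(l, K) = -4*K
(((660 - 1492) + 1553) + (P(33) - 69))*(d(u(2), -50) + 306) = (((660 - 1492) + 1553) + (-18 - 69))*(-4*(-50) + 306) = ((-832 + 1553) - 87)*(200 + 306) = (721 - 87)*506 = 634*506 = 320804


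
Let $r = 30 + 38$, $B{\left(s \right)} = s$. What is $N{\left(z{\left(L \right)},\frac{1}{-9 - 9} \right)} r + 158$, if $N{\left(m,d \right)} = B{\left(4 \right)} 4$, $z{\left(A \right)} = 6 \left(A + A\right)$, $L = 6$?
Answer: $1246$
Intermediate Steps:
$z{\left(A \right)} = 12 A$ ($z{\left(A \right)} = 6 \cdot 2 A = 12 A$)
$N{\left(m,d \right)} = 16$ ($N{\left(m,d \right)} = 4 \cdot 4 = 16$)
$r = 68$
$N{\left(z{\left(L \right)},\frac{1}{-9 - 9} \right)} r + 158 = 16 \cdot 68 + 158 = 1088 + 158 = 1246$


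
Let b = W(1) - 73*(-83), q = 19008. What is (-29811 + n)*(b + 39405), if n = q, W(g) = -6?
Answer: -491082774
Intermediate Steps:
b = 6053 (b = -6 - 73*(-83) = -6 + 6059 = 6053)
n = 19008
(-29811 + n)*(b + 39405) = (-29811 + 19008)*(6053 + 39405) = -10803*45458 = -491082774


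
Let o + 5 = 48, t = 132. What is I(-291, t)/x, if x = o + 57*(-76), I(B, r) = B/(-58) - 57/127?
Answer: -33651/31592774 ≈ -0.0010651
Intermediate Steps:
I(B, r) = -57/127 - B/58 (I(B, r) = B*(-1/58) - 57*1/127 = -B/58 - 57/127 = -57/127 - B/58)
o = 43 (o = -5 + 48 = 43)
x = -4289 (x = 43 + 57*(-76) = 43 - 4332 = -4289)
I(-291, t)/x = (-57/127 - 1/58*(-291))/(-4289) = (-57/127 + 291/58)*(-1/4289) = (33651/7366)*(-1/4289) = -33651/31592774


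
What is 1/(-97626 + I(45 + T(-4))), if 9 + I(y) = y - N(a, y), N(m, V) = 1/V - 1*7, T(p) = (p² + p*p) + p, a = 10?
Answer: -73/7121516 ≈ -1.0251e-5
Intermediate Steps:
T(p) = p + 2*p² (T(p) = (p² + p²) + p = 2*p² + p = p + 2*p²)
N(m, V) = -7 + 1/V (N(m, V) = 1/V - 7 = -7 + 1/V)
I(y) = -2 + y - 1/y (I(y) = -9 + (y - (-7 + 1/y)) = -9 + (y + (7 - 1/y)) = -9 + (7 + y - 1/y) = -2 + y - 1/y)
1/(-97626 + I(45 + T(-4))) = 1/(-97626 + (-2 + (45 - 4*(1 + 2*(-4))) - 1/(45 - 4*(1 + 2*(-4))))) = 1/(-97626 + (-2 + (45 - 4*(1 - 8)) - 1/(45 - 4*(1 - 8)))) = 1/(-97626 + (-2 + (45 - 4*(-7)) - 1/(45 - 4*(-7)))) = 1/(-97626 + (-2 + (45 + 28) - 1/(45 + 28))) = 1/(-97626 + (-2 + 73 - 1/73)) = 1/(-97626 + 5182/73) = 1/(-7121516/73) = -73/7121516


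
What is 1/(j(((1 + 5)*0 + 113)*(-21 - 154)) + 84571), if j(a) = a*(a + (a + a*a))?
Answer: -1/7732243923554 ≈ -1.2933e-13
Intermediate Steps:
j(a) = a*(a**2 + 2*a) (j(a) = a*(a + (a + a**2)) = a*(a**2 + 2*a))
1/(j(((1 + 5)*0 + 113)*(-21 - 154)) + 84571) = 1/((((1 + 5)*0 + 113)*(-21 - 154))**2*(2 + ((1 + 5)*0 + 113)*(-21 - 154)) + 84571) = 1/(((6*0 + 113)*(-175))**2*(2 + (6*0 + 113)*(-175)) + 84571) = 1/(((0 + 113)*(-175))**2*(2 + (0 + 113)*(-175)) + 84571) = 1/((113*(-175))**2*(2 + 113*(-175)) + 84571) = 1/((-19775)**2*(2 - 19775) + 84571) = 1/(391050625*(-19773) + 84571) = 1/(-7732244008125 + 84571) = 1/(-7732243923554) = -1/7732243923554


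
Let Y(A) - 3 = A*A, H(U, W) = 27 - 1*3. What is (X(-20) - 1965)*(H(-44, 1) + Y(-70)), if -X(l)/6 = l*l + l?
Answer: -20915115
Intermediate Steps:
H(U, W) = 24 (H(U, W) = 27 - 3 = 24)
Y(A) = 3 + A**2 (Y(A) = 3 + A*A = 3 + A**2)
X(l) = -6*l - 6*l**2 (X(l) = -6*(l*l + l) = -6*(l**2 + l) = -6*(l + l**2) = -6*l - 6*l**2)
(X(-20) - 1965)*(H(-44, 1) + Y(-70)) = (-6*(-20)*(1 - 20) - 1965)*(24 + (3 + (-70)**2)) = (-6*(-20)*(-19) - 1965)*(24 + (3 + 4900)) = (-2280 - 1965)*(24 + 4903) = -4245*4927 = -20915115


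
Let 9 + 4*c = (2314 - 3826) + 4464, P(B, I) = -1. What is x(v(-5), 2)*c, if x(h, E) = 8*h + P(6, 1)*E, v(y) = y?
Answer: -61803/2 ≈ -30902.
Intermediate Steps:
x(h, E) = -E + 8*h (x(h, E) = 8*h - E = -E + 8*h)
c = 2943/4 (c = -9/4 + ((2314 - 3826) + 4464)/4 = -9/4 + (-1512 + 4464)/4 = -9/4 + (¼)*2952 = -9/4 + 738 = 2943/4 ≈ 735.75)
x(v(-5), 2)*c = (-1*2 + 8*(-5))*(2943/4) = (-2 - 40)*(2943/4) = -42*2943/4 = -61803/2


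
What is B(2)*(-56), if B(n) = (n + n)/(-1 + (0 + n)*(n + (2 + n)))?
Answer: -224/11 ≈ -20.364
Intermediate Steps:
B(n) = 2*n/(-1 + n*(2 + 2*n)) (B(n) = (2*n)/(-1 + n*(2 + 2*n)) = 2*n/(-1 + n*(2 + 2*n)))
B(2)*(-56) = (2*2/(-1 + 2*2 + 2*2**2))*(-56) = (2*2/(-1 + 4 + 2*4))*(-56) = (2*2/(-1 + 4 + 8))*(-56) = (2*2/11)*(-56) = (2*2*(1/11))*(-56) = (4/11)*(-56) = -224/11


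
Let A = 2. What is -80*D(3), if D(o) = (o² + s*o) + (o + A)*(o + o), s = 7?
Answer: -4800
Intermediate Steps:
D(o) = o² + 7*o + 2*o*(2 + o) (D(o) = (o² + 7*o) + (o + 2)*(o + o) = (o² + 7*o) + (2 + o)*(2*o) = (o² + 7*o) + 2*o*(2 + o) = o² + 7*o + 2*o*(2 + o))
-80*D(3) = -240*(11 + 3*3) = -240*(11 + 9) = -240*20 = -80*60 = -4800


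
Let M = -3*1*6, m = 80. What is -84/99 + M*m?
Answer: -47548/33 ≈ -1440.8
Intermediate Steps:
M = -18 (M = -3*6 = -18)
-84/99 + M*m = -84/99 - 18*80 = -84*1/99 - 1440 = -28/33 - 1440 = -47548/33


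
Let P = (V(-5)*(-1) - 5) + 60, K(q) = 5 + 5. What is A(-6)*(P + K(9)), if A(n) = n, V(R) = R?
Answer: -420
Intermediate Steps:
K(q) = 10
P = 60 (P = (-5*(-1) - 5) + 60 = (5 - 5) + 60 = 0 + 60 = 60)
A(-6)*(P + K(9)) = -6*(60 + 10) = -6*70 = -420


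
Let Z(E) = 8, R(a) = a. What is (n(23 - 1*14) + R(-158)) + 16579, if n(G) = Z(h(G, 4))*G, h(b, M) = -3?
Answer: 16493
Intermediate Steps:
n(G) = 8*G
(n(23 - 1*14) + R(-158)) + 16579 = (8*(23 - 1*14) - 158) + 16579 = (8*(23 - 14) - 158) + 16579 = (8*9 - 158) + 16579 = (72 - 158) + 16579 = -86 + 16579 = 16493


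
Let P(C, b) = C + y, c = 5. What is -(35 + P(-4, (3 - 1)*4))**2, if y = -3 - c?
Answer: -529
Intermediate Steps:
y = -8 (y = -3 - 1*5 = -3 - 5 = -8)
P(C, b) = -8 + C (P(C, b) = C - 8 = -8 + C)
-(35 + P(-4, (3 - 1)*4))**2 = -(35 + (-8 - 4))**2 = -(35 - 12)**2 = -1*23**2 = -1*529 = -529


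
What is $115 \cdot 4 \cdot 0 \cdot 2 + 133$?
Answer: $133$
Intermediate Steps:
$115 \cdot 4 \cdot 0 \cdot 2 + 133 = 115 \cdot 0 \cdot 2 + 133 = 115 \cdot 0 + 133 = 0 + 133 = 133$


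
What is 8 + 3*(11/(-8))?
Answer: 31/8 ≈ 3.8750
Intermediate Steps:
8 + 3*(11/(-8)) = 8 + 3*(11*(-⅛)) = 8 + 3*(-11/8) = 8 - 33/8 = 31/8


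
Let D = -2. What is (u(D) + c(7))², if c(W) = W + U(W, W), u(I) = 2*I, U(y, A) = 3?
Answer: 36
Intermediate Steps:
c(W) = 3 + W (c(W) = W + 3 = 3 + W)
(u(D) + c(7))² = (2*(-2) + (3 + 7))² = (-4 + 10)² = 6² = 36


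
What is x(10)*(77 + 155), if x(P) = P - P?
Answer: 0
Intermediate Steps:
x(P) = 0
x(10)*(77 + 155) = 0*(77 + 155) = 0*232 = 0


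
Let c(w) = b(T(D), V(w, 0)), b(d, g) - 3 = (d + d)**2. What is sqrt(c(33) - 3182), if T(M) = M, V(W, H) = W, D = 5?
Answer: I*sqrt(3079) ≈ 55.489*I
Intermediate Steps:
b(d, g) = 3 + 4*d**2 (b(d, g) = 3 + (d + d)**2 = 3 + (2*d)**2 = 3 + 4*d**2)
c(w) = 103 (c(w) = 3 + 4*5**2 = 3 + 4*25 = 3 + 100 = 103)
sqrt(c(33) - 3182) = sqrt(103 - 3182) = sqrt(-3079) = I*sqrt(3079)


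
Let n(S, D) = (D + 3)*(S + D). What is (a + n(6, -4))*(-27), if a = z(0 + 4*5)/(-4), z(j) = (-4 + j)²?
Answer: 1782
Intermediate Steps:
n(S, D) = (3 + D)*(D + S)
a = -64 (a = (-4 + (0 + 4*5))²/(-4) = (-4 + (0 + 20))²*(-¼) = (-4 + 20)²*(-¼) = 16²*(-¼) = 256*(-¼) = -64)
(a + n(6, -4))*(-27) = (-64 + ((-4)² + 3*(-4) + 3*6 - 4*6))*(-27) = (-64 + (16 - 12 + 18 - 24))*(-27) = (-64 - 2)*(-27) = -66*(-27) = 1782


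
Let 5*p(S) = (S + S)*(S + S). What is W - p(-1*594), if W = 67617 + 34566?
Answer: -900429/5 ≈ -1.8009e+5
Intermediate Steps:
W = 102183
p(S) = 4*S**2/5 (p(S) = ((S + S)*(S + S))/5 = ((2*S)*(2*S))/5 = (4*S**2)/5 = 4*S**2/5)
W - p(-1*594) = 102183 - 4*(-1*594)**2/5 = 102183 - 4*(-594)**2/5 = 102183 - 4*352836/5 = 102183 - 1*1411344/5 = 102183 - 1411344/5 = -900429/5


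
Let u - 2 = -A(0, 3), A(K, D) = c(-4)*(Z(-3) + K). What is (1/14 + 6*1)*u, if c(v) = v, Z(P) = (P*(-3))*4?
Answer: 6205/7 ≈ 886.43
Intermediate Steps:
Z(P) = -12*P (Z(P) = -3*P*4 = -12*P)
A(K, D) = -144 - 4*K (A(K, D) = -4*(-12*(-3) + K) = -4*(36 + K) = -144 - 4*K)
u = 146 (u = 2 - (-144 - 4*0) = 2 - (-144 + 0) = 2 - 1*(-144) = 2 + 144 = 146)
(1/14 + 6*1)*u = (1/14 + 6*1)*146 = (1/14 + 6)*146 = (85/14)*146 = 6205/7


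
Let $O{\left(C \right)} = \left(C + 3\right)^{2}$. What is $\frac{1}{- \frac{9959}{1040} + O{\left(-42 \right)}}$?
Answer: $\frac{1040}{1571881} \approx 0.00066163$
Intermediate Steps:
$O{\left(C \right)} = \left(3 + C\right)^{2}$
$\frac{1}{- \frac{9959}{1040} + O{\left(-42 \right)}} = \frac{1}{- \frac{9959}{1040} + \left(3 - 42\right)^{2}} = \frac{1}{\left(-9959\right) \frac{1}{1040} + \left(-39\right)^{2}} = \frac{1}{- \frac{9959}{1040} + 1521} = \frac{1}{\frac{1571881}{1040}} = \frac{1040}{1571881}$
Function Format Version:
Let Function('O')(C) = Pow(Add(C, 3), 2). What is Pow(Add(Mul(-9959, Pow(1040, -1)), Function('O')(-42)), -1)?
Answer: Rational(1040, 1571881) ≈ 0.00066163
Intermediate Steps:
Function('O')(C) = Pow(Add(3, C), 2)
Pow(Add(Mul(-9959, Pow(1040, -1)), Function('O')(-42)), -1) = Pow(Add(Mul(-9959, Pow(1040, -1)), Pow(Add(3, -42), 2)), -1) = Pow(Add(Mul(-9959, Rational(1, 1040)), Pow(-39, 2)), -1) = Pow(Add(Rational(-9959, 1040), 1521), -1) = Pow(Rational(1571881, 1040), -1) = Rational(1040, 1571881)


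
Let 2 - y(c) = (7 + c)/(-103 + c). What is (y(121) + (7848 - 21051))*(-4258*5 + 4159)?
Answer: 2036413363/9 ≈ 2.2627e+8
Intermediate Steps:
y(c) = 2 - (7 + c)/(-103 + c)
(y(121) + (7848 - 21051))*(-4258*5 + 4159) = ((-213 + 121)/(-103 + 121) + (7848 - 21051))*(-4258*5 + 4159) = (-92/18 - 13203)*(-21290 + 4159) = ((1/18)*(-92) - 13203)*(-17131) = (-46/9 - 13203)*(-17131) = -118873/9*(-17131) = 2036413363/9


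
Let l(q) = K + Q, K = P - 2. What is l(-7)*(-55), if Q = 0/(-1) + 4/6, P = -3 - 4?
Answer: 1375/3 ≈ 458.33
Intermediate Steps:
P = -7
Q = ⅔ (Q = 0*(-1) + 4*(⅙) = 0 + ⅔ = ⅔ ≈ 0.66667)
K = -9 (K = -7 - 2 = -9)
l(q) = -25/3 (l(q) = -9 + ⅔ = -25/3)
l(-7)*(-55) = -25/3*(-55) = 1375/3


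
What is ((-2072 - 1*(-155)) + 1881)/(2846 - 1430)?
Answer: -3/118 ≈ -0.025424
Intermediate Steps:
((-2072 - 1*(-155)) + 1881)/(2846 - 1430) = ((-2072 + 155) + 1881)/1416 = (-1917 + 1881)*(1/1416) = -36*1/1416 = -3/118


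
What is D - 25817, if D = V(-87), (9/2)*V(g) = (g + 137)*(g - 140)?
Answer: -255053/9 ≈ -28339.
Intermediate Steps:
V(g) = 2*(-140 + g)*(137 + g)/9 (V(g) = 2*((g + 137)*(g - 140))/9 = 2*((137 + g)*(-140 + g))/9 = 2*((-140 + g)*(137 + g))/9 = 2*(-140 + g)*(137 + g)/9)
D = -22700/9 (D = -38360/9 - ⅔*(-87) + (2/9)*(-87)² = -38360/9 + 58 + (2/9)*7569 = -38360/9 + 58 + 1682 = -22700/9 ≈ -2522.2)
D - 25817 = -22700/9 - 25817 = -255053/9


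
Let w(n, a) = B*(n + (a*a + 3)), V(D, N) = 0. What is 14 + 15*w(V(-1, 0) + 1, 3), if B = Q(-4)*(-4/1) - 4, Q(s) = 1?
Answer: -1546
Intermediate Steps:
B = -8 (B = 1*(-4/1) - 4 = 1*(-4*1) - 4 = 1*(-4) - 4 = -4 - 4 = -8)
w(n, a) = -24 - 8*n - 8*a² (w(n, a) = -8*(n + (a*a + 3)) = -8*(n + (a² + 3)) = -8*(n + (3 + a²)) = -8*(3 + n + a²) = -24 - 8*n - 8*a²)
14 + 15*w(V(-1, 0) + 1, 3) = 14 + 15*(-24 - 8*(0 + 1) - 8*3²) = 14 + 15*(-24 - 8*1 - 8*9) = 14 + 15*(-24 - 8 - 72) = 14 + 15*(-104) = 14 - 1560 = -1546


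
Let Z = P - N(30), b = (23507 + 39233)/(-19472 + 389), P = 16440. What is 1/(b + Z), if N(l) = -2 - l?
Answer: 19083/314272436 ≈ 6.0721e-5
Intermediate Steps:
b = -62740/19083 (b = 62740/(-19083) = 62740*(-1/19083) = -62740/19083 ≈ -3.2877)
Z = 16472 (Z = 16440 - (-2 - 1*30) = 16440 - (-2 - 30) = 16440 - 1*(-32) = 16440 + 32 = 16472)
1/(b + Z) = 1/(-62740/19083 + 16472) = 1/(314272436/19083) = 19083/314272436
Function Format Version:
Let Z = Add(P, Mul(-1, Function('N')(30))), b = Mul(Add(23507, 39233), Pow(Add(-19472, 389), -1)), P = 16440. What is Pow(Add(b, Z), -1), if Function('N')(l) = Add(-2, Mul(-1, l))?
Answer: Rational(19083, 314272436) ≈ 6.0721e-5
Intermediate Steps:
b = Rational(-62740, 19083) (b = Mul(62740, Pow(-19083, -1)) = Mul(62740, Rational(-1, 19083)) = Rational(-62740, 19083) ≈ -3.2877)
Z = 16472 (Z = Add(16440, Mul(-1, Add(-2, Mul(-1, 30)))) = Add(16440, Mul(-1, Add(-2, -30))) = Add(16440, Mul(-1, -32)) = Add(16440, 32) = 16472)
Pow(Add(b, Z), -1) = Pow(Add(Rational(-62740, 19083), 16472), -1) = Pow(Rational(314272436, 19083), -1) = Rational(19083, 314272436)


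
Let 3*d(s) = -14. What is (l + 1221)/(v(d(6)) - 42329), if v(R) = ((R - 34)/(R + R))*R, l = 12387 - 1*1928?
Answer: -7008/25409 ≈ -0.27581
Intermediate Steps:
d(s) = -14/3 (d(s) = (⅓)*(-14) = -14/3)
l = 10459 (l = 12387 - 1928 = 10459)
v(R) = -17 + R/2 (v(R) = ((-34 + R)/((2*R)))*R = ((-34 + R)*(1/(2*R)))*R = ((-34 + R)/(2*R))*R = -17 + R/2)
(l + 1221)/(v(d(6)) - 42329) = (10459 + 1221)/((-17 + (½)*(-14/3)) - 42329) = 11680/((-17 - 7/3) - 42329) = 11680/(-58/3 - 42329) = 11680/(-127045/3) = 11680*(-3/127045) = -7008/25409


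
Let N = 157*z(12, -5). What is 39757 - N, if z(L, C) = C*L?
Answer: 49177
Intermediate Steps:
N = -9420 (N = 157*(-5*12) = 157*(-60) = -9420)
39757 - N = 39757 - 1*(-9420) = 39757 + 9420 = 49177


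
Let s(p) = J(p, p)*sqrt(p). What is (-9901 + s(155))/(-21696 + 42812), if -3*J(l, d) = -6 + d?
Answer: -9901/21116 - 149*sqrt(155)/63348 ≈ -0.49817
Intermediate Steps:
J(l, d) = 2 - d/3 (J(l, d) = -(-6 + d)/3 = 2 - d/3)
s(p) = sqrt(p)*(2 - p/3) (s(p) = (2 - p/3)*sqrt(p) = sqrt(p)*(2 - p/3))
(-9901 + s(155))/(-21696 + 42812) = (-9901 + sqrt(155)*(6 - 1*155)/3)/(-21696 + 42812) = (-9901 + sqrt(155)*(6 - 155)/3)/21116 = (-9901 + (1/3)*sqrt(155)*(-149))*(1/21116) = (-9901 - 149*sqrt(155)/3)*(1/21116) = -9901/21116 - 149*sqrt(155)/63348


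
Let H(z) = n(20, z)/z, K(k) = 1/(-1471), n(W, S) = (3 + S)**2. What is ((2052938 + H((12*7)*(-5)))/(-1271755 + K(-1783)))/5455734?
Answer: -422696788147/1428885239937232560 ≈ -2.9582e-7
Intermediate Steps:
K(k) = -1/1471
H(z) = (3 + z)**2/z
((2052938 + H((12*7)*(-5)))/(-1271755 + K(-1783)))/5455734 = ((2052938 + (3 + (12*7)*(-5))**2/(((12*7)*(-5))))/(-1271755 - 1/1471))/5455734 = ((2052938 + (3 + 84*(-5))**2/((84*(-5))))/(-1870751606/1471))*(1/5455734) = ((2052938 + (3 - 420)**2/(-420))*(-1471/1870751606))*(1/5455734) = ((2052938 - 1/420*(-417)**2)*(-1471/1870751606))*(1/5455734) = ((2052938 - 1/420*173889)*(-1471/1870751606))*(1/5455734) = ((2052938 - 57963/140)*(-1471/1870751606))*(1/5455734) = ((287353357/140)*(-1471/1870751606))*(1/5455734) = -422696788147/261905224840*1/5455734 = -422696788147/1428885239937232560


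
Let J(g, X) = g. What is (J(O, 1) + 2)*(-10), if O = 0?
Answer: -20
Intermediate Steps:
(J(O, 1) + 2)*(-10) = (0 + 2)*(-10) = 2*(-10) = -20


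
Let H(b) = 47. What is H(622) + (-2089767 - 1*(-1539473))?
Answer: -550247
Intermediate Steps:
H(622) + (-2089767 - 1*(-1539473)) = 47 + (-2089767 - 1*(-1539473)) = 47 + (-2089767 + 1539473) = 47 - 550294 = -550247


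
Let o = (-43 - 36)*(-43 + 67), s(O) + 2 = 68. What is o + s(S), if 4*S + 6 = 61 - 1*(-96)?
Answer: -1830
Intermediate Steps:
S = 151/4 (S = -3/2 + (61 - 1*(-96))/4 = -3/2 + (61 + 96)/4 = -3/2 + (¼)*157 = -3/2 + 157/4 = 151/4 ≈ 37.750)
s(O) = 66 (s(O) = -2 + 68 = 66)
o = -1896 (o = -79*24 = -1896)
o + s(S) = -1896 + 66 = -1830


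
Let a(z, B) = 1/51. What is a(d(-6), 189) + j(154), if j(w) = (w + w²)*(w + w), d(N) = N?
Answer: 374949961/51 ≈ 7.3520e+6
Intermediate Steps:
a(z, B) = 1/51
j(w) = 2*w*(w + w²) (j(w) = (w + w²)*(2*w) = 2*w*(w + w²))
a(d(-6), 189) + j(154) = 1/51 + 2*154²*(1 + 154) = 1/51 + 2*23716*155 = 1/51 + 7351960 = 374949961/51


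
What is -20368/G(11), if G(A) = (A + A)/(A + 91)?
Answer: -1038768/11 ≈ -94434.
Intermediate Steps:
G(A) = 2*A/(91 + A) (G(A) = (2*A)/(91 + A) = 2*A/(91 + A))
-20368/G(11) = -20368/(2*11/(91 + 11)) = -20368/(2*11/102) = -20368/(2*11*(1/102)) = -20368/11/51 = -20368*51/11 = -1038768/11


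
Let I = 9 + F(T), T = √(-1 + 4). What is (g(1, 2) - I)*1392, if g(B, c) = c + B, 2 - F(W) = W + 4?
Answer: -5568 + 1392*√3 ≈ -3157.0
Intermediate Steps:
T = √3 ≈ 1.7320
F(W) = -2 - W (F(W) = 2 - (W + 4) = 2 - (4 + W) = 2 + (-4 - W) = -2 - W)
g(B, c) = B + c
I = 7 - √3 (I = 9 + (-2 - √3) = 7 - √3 ≈ 5.2680)
(g(1, 2) - I)*1392 = ((1 + 2) - (7 - √3))*1392 = (3 + (-7 + √3))*1392 = (-4 + √3)*1392 = -5568 + 1392*√3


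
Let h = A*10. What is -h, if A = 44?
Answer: -440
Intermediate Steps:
h = 440 (h = 44*10 = 440)
-h = -1*440 = -440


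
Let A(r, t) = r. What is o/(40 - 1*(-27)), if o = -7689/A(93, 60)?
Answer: -2563/2077 ≈ -1.2340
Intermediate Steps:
o = -2563/31 (o = -7689/93 = -7689*1/93 = -2563/31 ≈ -82.677)
o/(40 - 1*(-27)) = -2563/31/(40 - 1*(-27)) = -2563/31/(40 + 27) = -2563/31/67 = (1/67)*(-2563/31) = -2563/2077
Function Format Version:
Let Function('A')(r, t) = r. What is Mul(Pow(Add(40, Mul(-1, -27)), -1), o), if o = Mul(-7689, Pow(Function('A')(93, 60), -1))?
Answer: Rational(-2563, 2077) ≈ -1.2340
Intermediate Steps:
o = Rational(-2563, 31) (o = Mul(-7689, Pow(93, -1)) = Mul(-7689, Rational(1, 93)) = Rational(-2563, 31) ≈ -82.677)
Mul(Pow(Add(40, Mul(-1, -27)), -1), o) = Mul(Pow(Add(40, Mul(-1, -27)), -1), Rational(-2563, 31)) = Mul(Pow(Add(40, 27), -1), Rational(-2563, 31)) = Mul(Pow(67, -1), Rational(-2563, 31)) = Mul(Rational(1, 67), Rational(-2563, 31)) = Rational(-2563, 2077)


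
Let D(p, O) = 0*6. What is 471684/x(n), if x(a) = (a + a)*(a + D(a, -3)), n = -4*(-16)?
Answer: 117921/2048 ≈ 57.579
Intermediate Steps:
D(p, O) = 0
n = 64
x(a) = 2*a² (x(a) = (a + a)*(a + 0) = (2*a)*a = 2*a²)
471684/x(n) = 471684/((2*64²)) = 471684/((2*4096)) = 471684/8192 = 471684*(1/8192) = 117921/2048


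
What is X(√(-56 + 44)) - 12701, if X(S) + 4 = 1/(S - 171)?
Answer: -123886512/9751 - 2*I*√3/29253 ≈ -12705.0 - 0.00011842*I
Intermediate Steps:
X(S) = -4 + 1/(-171 + S) (X(S) = -4 + 1/(S - 171) = -4 + 1/(-171 + S))
X(√(-56 + 44)) - 12701 = (685 - 4*√(-56 + 44))/(-171 + √(-56 + 44)) - 12701 = (685 - 8*I*√3)/(-171 + √(-12)) - 12701 = (685 - 8*I*√3)/(-171 + 2*I*√3) - 12701 = -12701 + (685 - 8*I*√3)/(-171 + 2*I*√3)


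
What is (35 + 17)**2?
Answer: 2704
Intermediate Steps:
(35 + 17)**2 = 52**2 = 2704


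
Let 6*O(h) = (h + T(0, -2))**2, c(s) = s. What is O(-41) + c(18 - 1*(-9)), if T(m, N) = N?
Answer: 2011/6 ≈ 335.17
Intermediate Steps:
O(h) = (-2 + h)**2/6 (O(h) = (h - 2)**2/6 = (-2 + h)**2/6)
O(-41) + c(18 - 1*(-9)) = (-2 - 41)**2/6 + (18 - 1*(-9)) = (1/6)*(-43)**2 + (18 + 9) = (1/6)*1849 + 27 = 1849/6 + 27 = 2011/6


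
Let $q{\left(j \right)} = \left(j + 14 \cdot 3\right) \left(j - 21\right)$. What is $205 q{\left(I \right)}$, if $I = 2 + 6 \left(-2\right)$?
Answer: $-203360$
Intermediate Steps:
$I = -10$ ($I = 2 - 12 = -10$)
$q{\left(j \right)} = \left(-21 + j\right) \left(42 + j\right)$ ($q{\left(j \right)} = \left(j + 42\right) \left(-21 + j\right) = \left(42 + j\right) \left(-21 + j\right) = \left(-21 + j\right) \left(42 + j\right)$)
$205 q{\left(I \right)} = 205 \left(-882 + \left(-10\right)^{2} + 21 \left(-10\right)\right) = 205 \left(-882 + 100 - 210\right) = 205 \left(-992\right) = -203360$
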